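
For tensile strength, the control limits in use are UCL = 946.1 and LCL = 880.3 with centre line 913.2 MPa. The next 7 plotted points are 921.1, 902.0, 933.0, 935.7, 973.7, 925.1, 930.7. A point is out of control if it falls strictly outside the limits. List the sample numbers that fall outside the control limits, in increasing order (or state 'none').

5

Compare each point to [880.3, 946.1]: sample 5 = 973.7 > UCL.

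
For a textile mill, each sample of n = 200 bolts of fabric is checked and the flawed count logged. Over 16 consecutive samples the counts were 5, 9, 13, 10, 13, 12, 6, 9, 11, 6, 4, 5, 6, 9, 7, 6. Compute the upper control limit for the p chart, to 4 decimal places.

p̄ = Σdᵢ / (k·n) = 131 / (16 × 200) = 0.04094
UCL = p̄ + 3·√(p̄(1−p̄)/n) = 0.04094 + 3 × √(0.04094×0.95906/200) = 0.04094 + 3 × 0.01401 = 0.08297

0.0830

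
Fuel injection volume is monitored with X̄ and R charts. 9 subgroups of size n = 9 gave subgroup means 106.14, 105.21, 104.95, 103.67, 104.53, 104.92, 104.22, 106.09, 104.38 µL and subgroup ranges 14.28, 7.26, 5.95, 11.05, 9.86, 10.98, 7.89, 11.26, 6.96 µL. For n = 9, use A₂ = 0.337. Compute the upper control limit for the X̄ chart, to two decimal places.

108.10

X̄̄ = (106.14 + 105.21 + 104.95 + 103.67 + 104.53 + 104.92 + 104.22 + 106.09 + 104.38) / 9 = 944.1100 / 9 = 104.9011
R̄ = (14.28 + 7.26 + 5.95 + 11.05 + 9.86 + 10.98 + 7.89 + 11.26 + 6.96) / 9 = 85.4900 / 9 = 9.4989
UCL = X̄̄ + A₂·R̄ = 104.9011 + 0.337 × 9.4989 = 108.1022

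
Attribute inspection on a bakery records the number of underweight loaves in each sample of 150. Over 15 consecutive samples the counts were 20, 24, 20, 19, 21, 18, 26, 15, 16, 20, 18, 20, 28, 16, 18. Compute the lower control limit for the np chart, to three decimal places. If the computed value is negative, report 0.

7.461

p̄ = Σdᵢ / (k·n) = 299 / (15 × 150) = 0.13289
LCL = np̄ − 3·√(np̄(1−p̄)) = 19.9333 − 3 × 4.1575 = 7.4610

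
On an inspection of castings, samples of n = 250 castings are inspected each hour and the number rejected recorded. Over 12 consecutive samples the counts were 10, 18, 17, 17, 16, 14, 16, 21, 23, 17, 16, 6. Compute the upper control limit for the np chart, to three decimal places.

27.498

p̄ = Σdᵢ / (k·n) = 191 / (12 × 250) = 0.06367
UCL = np̄ + 3·√(np̄(1−p̄)) = 15.9167 + 3 × √(15.9167×0.93633) = 15.9167 + 3 × 3.8605 = 27.4981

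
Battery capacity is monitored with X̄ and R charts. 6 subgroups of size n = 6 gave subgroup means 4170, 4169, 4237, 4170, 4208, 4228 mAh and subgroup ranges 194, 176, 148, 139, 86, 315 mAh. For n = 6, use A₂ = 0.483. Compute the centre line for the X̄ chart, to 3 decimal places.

X̄̄ = (4170 + 4169 + 4237 + 4170 + 4208 + 4228) / 6 = 25182.0000 / 6 = 4197.0000
CL = X̄̄ = 4197.0000

4197.000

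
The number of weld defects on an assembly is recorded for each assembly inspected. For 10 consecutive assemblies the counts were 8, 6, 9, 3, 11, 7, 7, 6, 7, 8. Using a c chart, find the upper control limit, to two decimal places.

15.25

c̄ = (8 + 6 + 9 + 3 + 11 + 7 + 7 + 6 + 7 + 8) / 10 = 72 / 10 = 7.2000
UCL = c̄ + 3√c̄ = 7.2000 + 3 × √7.2000 = 7.2000 + 3 × 2.6833 = 15.2498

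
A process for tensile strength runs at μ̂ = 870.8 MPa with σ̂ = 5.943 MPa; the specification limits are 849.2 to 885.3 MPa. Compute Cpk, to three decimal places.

Cpu = (USL − μ̂) / (3σ̂) = (885.3 − 870.8) / (3 × 5.943) = 0.8133; Cpl = (μ̂ − LSL) / (3σ̂) = (870.8 − 849.2) / (3 × 5.943) = 1.2115; Cpk = min(Cpu, Cpl) = 0.8133

0.813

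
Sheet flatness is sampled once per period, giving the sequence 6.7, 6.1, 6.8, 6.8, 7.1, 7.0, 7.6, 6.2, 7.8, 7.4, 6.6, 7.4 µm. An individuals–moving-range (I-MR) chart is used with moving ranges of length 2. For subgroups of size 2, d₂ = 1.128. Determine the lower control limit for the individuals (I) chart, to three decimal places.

5.193

X̄ = (6.7 + 6.1 + 6.8 + 6.8 + 7.1 + 7.0 + 7.6 + 6.2 + 7.8 + 7.4 + 6.6 + 7.4) / 12 = 6.9583
Moving ranges: 0.6, 0.7, 0.0, 0.3, 0.1, 0.6, 1.4, 1.6, 0.4, 0.8, 0.8; M̄R̄ = 7.3000 / 11 = 0.6636
LCL = X̄ − 3·M̄R̄/d₂ = 6.9583 − 3 × 0.6636 / 1.128 = 5.1933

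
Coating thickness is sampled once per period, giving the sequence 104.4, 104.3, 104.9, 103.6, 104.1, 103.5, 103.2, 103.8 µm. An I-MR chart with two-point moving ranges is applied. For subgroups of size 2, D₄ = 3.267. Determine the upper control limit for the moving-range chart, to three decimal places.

Moving ranges: 0.1, 0.6, 1.3, 0.5, 0.6, 0.3, 0.6; M̄R̄ = 4.0000 / 7 = 0.5714
UCL_MR = D₄·M̄R̄ = 3.267 × 0.5714 = 1.8669

1.867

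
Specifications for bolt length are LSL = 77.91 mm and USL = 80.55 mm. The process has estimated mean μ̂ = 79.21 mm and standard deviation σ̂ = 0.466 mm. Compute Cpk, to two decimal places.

0.93

Cpu = (USL − μ̂) / (3σ̂) = (80.55 − 79.21) / (3 × 0.466) = 0.9585; Cpl = (μ̂ − LSL) / (3σ̂) = (79.21 − 77.91) / (3 × 0.466) = 0.9299; Cpk = min(Cpu, Cpl) = 0.9299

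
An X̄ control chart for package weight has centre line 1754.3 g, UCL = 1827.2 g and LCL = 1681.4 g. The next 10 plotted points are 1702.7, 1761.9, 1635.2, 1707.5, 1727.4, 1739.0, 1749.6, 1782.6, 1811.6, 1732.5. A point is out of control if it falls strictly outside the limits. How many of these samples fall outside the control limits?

1

Compare each point to [1681.4, 1827.2]: sample 3 = 1635.2 < LCL.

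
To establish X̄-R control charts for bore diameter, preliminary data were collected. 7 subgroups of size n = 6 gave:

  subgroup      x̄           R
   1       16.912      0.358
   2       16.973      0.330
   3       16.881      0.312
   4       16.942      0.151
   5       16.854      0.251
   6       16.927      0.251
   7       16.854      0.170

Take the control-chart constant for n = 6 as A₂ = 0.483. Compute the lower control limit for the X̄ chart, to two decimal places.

16.78

X̄̄ = (16.912 + 16.973 + 16.881 + 16.942 + 16.854 + 16.927 + 16.854) / 7 = 118.3430 / 7 = 16.9061
R̄ = (0.358 + 0.330 + 0.312 + 0.151 + 0.251 + 0.251 + 0.170) / 7 = 1.8230 / 7 = 0.2604
LCL = X̄̄ − A₂·R̄ = 16.9061 − 0.483 × 0.2604 = 16.7804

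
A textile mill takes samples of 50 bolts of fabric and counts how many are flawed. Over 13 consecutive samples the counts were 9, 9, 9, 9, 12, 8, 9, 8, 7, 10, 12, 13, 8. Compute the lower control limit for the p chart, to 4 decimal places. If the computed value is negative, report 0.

0.0231

p̄ = Σdᵢ / (k·n) = 123 / (13 × 50) = 0.18923
LCL = p̄ − 3·√(p̄(1−p̄)/n) = 0.18923 − 3 × 0.05539 = 0.02305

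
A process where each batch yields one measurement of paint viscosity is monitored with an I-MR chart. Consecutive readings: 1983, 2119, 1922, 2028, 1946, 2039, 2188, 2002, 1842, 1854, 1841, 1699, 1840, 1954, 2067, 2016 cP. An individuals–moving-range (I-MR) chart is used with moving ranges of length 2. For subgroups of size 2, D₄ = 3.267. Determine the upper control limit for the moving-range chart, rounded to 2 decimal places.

Moving ranges: 136, 197, 106, 82, 93, 149, 186, 160, 12, 13, 142, 141, 114, 113, 51; M̄R̄ = 1695.0000 / 15 = 113.0000
UCL_MR = D₄·M̄R̄ = 3.267 × 113.0000 = 369.1710

369.17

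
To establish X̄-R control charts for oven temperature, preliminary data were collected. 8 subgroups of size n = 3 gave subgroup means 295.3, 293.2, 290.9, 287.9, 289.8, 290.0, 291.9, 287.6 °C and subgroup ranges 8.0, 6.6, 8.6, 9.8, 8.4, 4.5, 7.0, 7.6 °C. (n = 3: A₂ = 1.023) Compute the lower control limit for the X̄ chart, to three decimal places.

X̄̄ = (295.3 + 293.2 + 290.9 + 287.9 + 289.8 + 290.0 + 291.9 + 287.6) / 8 = 2326.6000 / 8 = 290.8250
R̄ = (8.0 + 6.6 + 8.6 + 9.8 + 8.4 + 4.5 + 7.0 + 7.6) / 8 = 60.5000 / 8 = 7.5625
LCL = X̄̄ − A₂·R̄ = 290.8250 − 1.023 × 7.5625 = 283.0886

283.089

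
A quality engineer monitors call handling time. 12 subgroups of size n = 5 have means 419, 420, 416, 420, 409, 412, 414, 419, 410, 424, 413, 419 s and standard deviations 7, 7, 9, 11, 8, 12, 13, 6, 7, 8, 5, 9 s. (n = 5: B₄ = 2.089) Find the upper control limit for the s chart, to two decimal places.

s̄ = (7 + 7 + 9 + 11 + 8 + 12 + 13 + 6 + 7 + 8 + 5 + 9) / 12 = 8.5000
UCL_s = B₄·s̄ = 2.089 × 8.5000 = 17.7565

17.76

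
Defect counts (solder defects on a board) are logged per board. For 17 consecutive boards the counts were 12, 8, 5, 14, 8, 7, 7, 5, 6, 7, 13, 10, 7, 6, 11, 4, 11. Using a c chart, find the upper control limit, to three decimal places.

16.934

c̄ = (12 + 8 + 5 + 14 + 8 + 7 + 7 + 5 + 6 + 7 + 13 + 10 + 7 + 6 + 11 + 4 + 11) / 17 = 141 / 17 = 8.2941
UCL = c̄ + 3√c̄ = 8.2941 + 3 × √8.2941 = 8.2941 + 3 × 2.8800 = 16.9340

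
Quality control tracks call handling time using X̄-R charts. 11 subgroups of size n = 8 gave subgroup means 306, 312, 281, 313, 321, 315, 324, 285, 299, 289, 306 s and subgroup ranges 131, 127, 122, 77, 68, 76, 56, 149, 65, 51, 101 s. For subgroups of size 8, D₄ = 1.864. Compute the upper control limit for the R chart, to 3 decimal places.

173.352

R̄ = (131 + 127 + 122 + 77 + 68 + 76 + 56 + 149 + 65 + 51 + 101) / 11 = 1023.0000 / 11 = 93.0000
UCL_R = D₄·R̄ = 1.864 × 93.0000 = 173.3520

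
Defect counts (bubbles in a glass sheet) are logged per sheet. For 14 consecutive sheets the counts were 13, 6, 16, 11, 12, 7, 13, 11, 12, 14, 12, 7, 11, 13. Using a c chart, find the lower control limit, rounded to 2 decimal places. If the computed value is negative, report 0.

1.21

c̄ = (13 + 6 + 16 + 11 + 12 + 7 + 13 + 11 + 12 + 14 + 12 + 7 + 11 + 13) / 14 = 158 / 14 = 11.2857
LCL = c̄ − 3√c̄ = 11.2857 − 3 × 3.3594 = 1.2074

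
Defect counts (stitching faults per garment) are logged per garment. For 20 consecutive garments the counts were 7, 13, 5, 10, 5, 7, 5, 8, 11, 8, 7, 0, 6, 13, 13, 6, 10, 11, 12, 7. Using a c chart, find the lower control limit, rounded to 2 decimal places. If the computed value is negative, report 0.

0.00

c̄ = (7 + 13 + 5 + 10 + 5 + 7 + 5 + 8 + 11 + 8 + 7 + 0 + 6 + 13 + 13 + 6 + 10 + 11 + 12 + 7) / 20 = 164 / 20 = 8.2000
LCL = c̄ − 3√c̄ = 8.2000 − 3 × 2.8636 = -0.3907 → 0 (cannot be negative)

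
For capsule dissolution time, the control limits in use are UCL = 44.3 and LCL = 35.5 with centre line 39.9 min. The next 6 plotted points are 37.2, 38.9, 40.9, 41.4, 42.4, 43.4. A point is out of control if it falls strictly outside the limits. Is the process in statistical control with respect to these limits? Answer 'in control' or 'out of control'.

in control

All 6 points lie within [35.5, 44.3].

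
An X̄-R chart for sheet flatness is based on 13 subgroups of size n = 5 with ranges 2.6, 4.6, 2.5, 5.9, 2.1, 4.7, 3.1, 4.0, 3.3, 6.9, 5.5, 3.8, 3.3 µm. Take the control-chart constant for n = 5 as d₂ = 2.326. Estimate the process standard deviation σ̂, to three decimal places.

R̄ = (2.6 + 4.6 + 2.5 + 5.9 + 2.1 + 4.7 + 3.1 + 4.0 + 3.3 + 6.9 + 5.5 + 3.8 + 3.3) / 13 = 4.0231
σ̂ = R̄ / d₂ = 4.0231 / 2.326 = 1.7296

1.730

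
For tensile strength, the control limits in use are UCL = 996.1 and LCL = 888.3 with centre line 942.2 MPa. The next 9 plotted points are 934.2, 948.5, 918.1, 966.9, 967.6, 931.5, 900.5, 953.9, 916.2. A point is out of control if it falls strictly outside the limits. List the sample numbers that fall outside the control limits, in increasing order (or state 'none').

none

All 9 points lie within [888.3, 996.1].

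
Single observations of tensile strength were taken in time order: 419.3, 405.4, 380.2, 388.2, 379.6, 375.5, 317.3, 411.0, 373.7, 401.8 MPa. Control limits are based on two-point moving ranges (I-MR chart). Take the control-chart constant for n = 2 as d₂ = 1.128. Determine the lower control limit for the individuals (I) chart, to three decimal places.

X̄ = (419.3 + 405.4 + 380.2 + 388.2 + 379.6 + 375.5 + 317.3 + 411.0 + 373.7 + 401.8) / 10 = 385.2000
Moving ranges: 13.9, 25.2, 8.0, 8.6, 4.1, 58.2, 93.7, 37.3, 28.1; M̄R̄ = 277.1000 / 9 = 30.7889
LCL = X̄ − 3·M̄R̄/d₂ = 385.2000 − 3 × 30.7889 / 1.128 = 303.3147

303.315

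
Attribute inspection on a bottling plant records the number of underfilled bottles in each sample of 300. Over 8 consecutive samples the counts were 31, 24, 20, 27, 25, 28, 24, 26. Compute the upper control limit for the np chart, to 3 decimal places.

p̄ = Σdᵢ / (k·n) = 205 / (8 × 300) = 0.08542
UCL = np̄ + 3·√(np̄(1−p̄)) = 25.6250 + 3 × √(25.6250×0.91458) = 25.6250 + 3 × 4.8411 = 40.1483

40.148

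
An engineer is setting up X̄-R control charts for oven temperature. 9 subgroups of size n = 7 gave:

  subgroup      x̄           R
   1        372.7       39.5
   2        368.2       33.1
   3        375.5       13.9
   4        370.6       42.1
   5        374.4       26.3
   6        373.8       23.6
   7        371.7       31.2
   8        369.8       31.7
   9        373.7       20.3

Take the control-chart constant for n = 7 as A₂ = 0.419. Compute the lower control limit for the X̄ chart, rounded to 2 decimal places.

360.08

X̄̄ = (372.7 + 368.2 + 375.5 + 370.6 + 374.4 + 373.8 + 371.7 + 369.8 + 373.7) / 9 = 3350.4000 / 9 = 372.2667
R̄ = (39.5 + 33.1 + 13.9 + 42.1 + 26.3 + 23.6 + 31.2 + 31.7 + 20.3) / 9 = 261.7000 / 9 = 29.0778
LCL = X̄̄ − A₂·R̄ = 372.2667 − 0.419 × 29.0778 = 360.0831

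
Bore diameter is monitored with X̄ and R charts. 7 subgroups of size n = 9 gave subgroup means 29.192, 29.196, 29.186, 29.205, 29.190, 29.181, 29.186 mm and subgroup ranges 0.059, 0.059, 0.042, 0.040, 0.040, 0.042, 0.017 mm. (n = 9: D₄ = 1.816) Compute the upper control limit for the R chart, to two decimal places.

R̄ = (0.059 + 0.059 + 0.042 + 0.040 + 0.040 + 0.042 + 0.017) / 7 = 0.2990 / 7 = 0.0427
UCL_R = D₄·R̄ = 1.816 × 0.0427 = 0.0776

0.08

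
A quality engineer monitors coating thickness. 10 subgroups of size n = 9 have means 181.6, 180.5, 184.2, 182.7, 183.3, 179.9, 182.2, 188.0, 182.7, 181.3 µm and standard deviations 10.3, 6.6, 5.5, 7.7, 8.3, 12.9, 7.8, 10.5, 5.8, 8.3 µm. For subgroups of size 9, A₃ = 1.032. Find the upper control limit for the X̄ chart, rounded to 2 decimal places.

191.28

X̄̄ = (181.6 + 180.5 + 184.2 + 182.7 + 183.3 + 179.9 + 182.2 + 188.0 + 182.7 + 181.3) / 10 = 182.6400
s̄ = (10.3 + 6.6 + 5.5 + 7.7 + 8.3 + 12.9 + 7.8 + 10.5 + 5.8 + 8.3) / 10 = 8.3700
UCL = X̄̄ + A₃·s̄ = 182.6400 + 1.032 × 8.3700 = 191.2778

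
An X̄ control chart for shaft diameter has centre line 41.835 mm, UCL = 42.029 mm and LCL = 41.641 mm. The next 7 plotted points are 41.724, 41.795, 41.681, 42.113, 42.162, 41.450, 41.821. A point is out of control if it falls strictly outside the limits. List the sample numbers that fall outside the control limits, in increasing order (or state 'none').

Compare each point to [41.641, 42.029]: sample 4 = 42.113 > UCL; sample 5 = 42.162 > UCL; sample 6 = 41.450 < LCL.

4, 5, 6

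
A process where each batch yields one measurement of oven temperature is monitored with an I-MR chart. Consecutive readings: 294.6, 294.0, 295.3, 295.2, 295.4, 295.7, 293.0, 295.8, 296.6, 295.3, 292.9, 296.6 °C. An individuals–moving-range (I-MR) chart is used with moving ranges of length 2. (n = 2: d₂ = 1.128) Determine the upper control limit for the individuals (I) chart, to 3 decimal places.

X̄ = (294.6 + 294.0 + 295.3 + 295.2 + 295.4 + 295.7 + 293.0 + 295.8 + 296.6 + 295.3 + 292.9 + 296.6) / 12 = 295.0333
Moving ranges: 0.6, 1.3, 0.1, 0.2, 0.3, 2.7, 2.8, 0.8, 1.3, 2.4, 3.7; M̄R̄ = 16.2000 / 11 = 1.4727
UCL = X̄ + 3·M̄R̄/d₂ = 295.0333 + 3 × 1.4727 / 1.128 = 298.9502

298.950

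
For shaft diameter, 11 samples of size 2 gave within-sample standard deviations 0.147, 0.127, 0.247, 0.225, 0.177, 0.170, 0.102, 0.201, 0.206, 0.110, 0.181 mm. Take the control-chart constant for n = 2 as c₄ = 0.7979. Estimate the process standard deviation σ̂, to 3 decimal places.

s̄ = (0.147 + 0.127 + 0.247 + 0.225 + 0.177 + 0.170 + 0.102 + 0.201 + 0.206 + 0.110 + 0.181) / 11 = 0.1721
σ̂ = s̄ / c₄ = 0.1721 / 0.7979 = 0.2157

0.216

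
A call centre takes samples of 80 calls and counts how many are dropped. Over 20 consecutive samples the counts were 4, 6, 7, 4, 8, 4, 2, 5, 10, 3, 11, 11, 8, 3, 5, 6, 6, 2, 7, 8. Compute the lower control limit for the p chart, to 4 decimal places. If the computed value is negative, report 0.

p̄ = Σdᵢ / (k·n) = 120 / (20 × 80) = 0.07500
LCL = p̄ − 3·√(p̄(1−p̄)/n) = 0.07500 − 3 × 0.02945 = -0.01334 → 0 (negative, so LCL = 0)

0.0000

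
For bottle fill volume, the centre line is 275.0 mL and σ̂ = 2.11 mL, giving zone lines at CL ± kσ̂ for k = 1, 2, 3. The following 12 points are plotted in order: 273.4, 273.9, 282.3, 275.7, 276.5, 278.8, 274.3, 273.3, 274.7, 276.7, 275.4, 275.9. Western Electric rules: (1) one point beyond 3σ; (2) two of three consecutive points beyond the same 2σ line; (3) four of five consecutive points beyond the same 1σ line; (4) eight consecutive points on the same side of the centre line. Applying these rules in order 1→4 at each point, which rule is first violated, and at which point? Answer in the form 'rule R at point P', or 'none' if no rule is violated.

Zone of each point (C = within 1σ̂, B = 1σ̂–2σ̂, A = 2σ̂–3σ̂, * = beyond 3σ̂; sign = side of CL): 1:-C, 2:-C, 3:+*, 4:+C, 5:+C, 6:+B, 7:-C, 8:-C, 9:-C, 10:+C, 11:+C, 12:+C
Rule 1 (one point beyond the 3σ limits) is satisfied at point 3.

rule 1 at point 3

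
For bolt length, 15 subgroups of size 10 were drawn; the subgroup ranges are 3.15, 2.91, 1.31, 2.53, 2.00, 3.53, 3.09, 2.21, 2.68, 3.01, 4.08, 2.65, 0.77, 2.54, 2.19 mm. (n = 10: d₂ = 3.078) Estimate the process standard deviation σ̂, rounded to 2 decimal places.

R̄ = (3.15 + 2.91 + 1.31 + 2.53 + 2.00 + 3.53 + 3.09 + 2.21 + 2.68 + 3.01 + 4.08 + 2.65 + 0.77 + 2.54 + 2.19) / 15 = 2.5767
σ̂ = R̄ / d₂ = 2.5767 / 3.078 = 0.8371

0.84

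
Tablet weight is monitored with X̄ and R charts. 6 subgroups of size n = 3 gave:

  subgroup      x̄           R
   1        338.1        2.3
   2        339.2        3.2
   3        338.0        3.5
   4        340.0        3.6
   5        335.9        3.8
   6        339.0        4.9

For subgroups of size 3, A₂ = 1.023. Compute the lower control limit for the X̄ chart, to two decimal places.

X̄̄ = (338.1 + 339.2 + 338.0 + 340.0 + 335.9 + 339.0) / 6 = 2030.2000 / 6 = 338.3667
R̄ = (2.3 + 3.2 + 3.5 + 3.6 + 3.8 + 4.9) / 6 = 21.3000 / 6 = 3.5500
LCL = X̄̄ − A₂·R̄ = 338.3667 − 1.023 × 3.5500 = 334.7350

334.74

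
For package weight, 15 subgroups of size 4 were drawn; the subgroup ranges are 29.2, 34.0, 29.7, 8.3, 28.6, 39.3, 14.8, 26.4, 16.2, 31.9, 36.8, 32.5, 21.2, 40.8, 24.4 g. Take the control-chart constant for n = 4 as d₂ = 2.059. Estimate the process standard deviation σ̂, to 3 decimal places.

13.408

R̄ = (29.2 + 34.0 + 29.7 + 8.3 + 28.6 + 39.3 + 14.8 + 26.4 + 16.2 + 31.9 + 36.8 + 32.5 + 21.2 + 40.8 + 24.4) / 15 = 27.6067
σ̂ = R̄ / d₂ = 27.6067 / 2.059 = 13.4078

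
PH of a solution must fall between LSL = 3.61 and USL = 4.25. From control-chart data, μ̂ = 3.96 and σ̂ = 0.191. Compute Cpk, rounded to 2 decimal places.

Cpu = (USL − μ̂) / (3σ̂) = (4.25 − 3.96) / (3 × 0.191) = 0.5061; Cpl = (μ̂ − LSL) / (3σ̂) = (3.96 − 3.61) / (3 × 0.191) = 0.6108; Cpk = min(Cpu, Cpl) = 0.5061

0.51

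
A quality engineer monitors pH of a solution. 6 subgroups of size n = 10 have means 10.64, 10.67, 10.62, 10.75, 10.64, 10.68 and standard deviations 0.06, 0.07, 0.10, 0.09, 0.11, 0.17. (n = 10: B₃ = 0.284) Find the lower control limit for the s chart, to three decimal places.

s̄ = (0.06 + 0.07 + 0.10 + 0.09 + 0.11 + 0.17) / 6 = 0.1000
LCL_s = B₃·s̄ = 0.284 × 0.1000 = 0.0284

0.028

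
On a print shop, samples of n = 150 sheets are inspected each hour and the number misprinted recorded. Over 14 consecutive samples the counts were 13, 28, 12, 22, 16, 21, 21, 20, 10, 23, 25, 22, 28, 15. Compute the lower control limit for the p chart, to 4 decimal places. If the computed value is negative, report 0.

p̄ = Σdᵢ / (k·n) = 276 / (14 × 150) = 0.13143
LCL = p̄ − 3·√(p̄(1−p̄)/n) = 0.13143 − 3 × 0.02759 = 0.04867

0.0487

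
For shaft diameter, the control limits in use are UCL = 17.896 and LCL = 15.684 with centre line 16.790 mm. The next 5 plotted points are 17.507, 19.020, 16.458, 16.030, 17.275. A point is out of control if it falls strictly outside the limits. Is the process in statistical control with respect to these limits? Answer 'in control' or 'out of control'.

Compare each point to [15.684, 17.896]: sample 2 = 19.020 > UCL.

out of control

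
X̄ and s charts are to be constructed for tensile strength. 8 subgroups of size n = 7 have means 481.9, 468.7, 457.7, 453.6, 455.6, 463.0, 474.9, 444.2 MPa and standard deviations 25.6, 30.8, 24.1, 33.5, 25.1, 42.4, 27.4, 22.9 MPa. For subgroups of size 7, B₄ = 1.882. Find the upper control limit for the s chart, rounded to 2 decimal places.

54.53

s̄ = (25.6 + 30.8 + 24.1 + 33.5 + 25.1 + 42.4 + 27.4 + 22.9) / 8 = 28.9750
UCL_s = B₄·s̄ = 1.882 × 28.9750 = 54.5309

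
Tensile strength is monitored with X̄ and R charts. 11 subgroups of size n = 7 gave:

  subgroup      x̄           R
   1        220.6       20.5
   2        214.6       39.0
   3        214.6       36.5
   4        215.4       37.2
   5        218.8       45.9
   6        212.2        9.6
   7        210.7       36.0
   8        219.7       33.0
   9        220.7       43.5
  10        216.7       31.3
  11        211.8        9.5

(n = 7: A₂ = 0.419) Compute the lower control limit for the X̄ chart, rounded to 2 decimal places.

202.95

X̄̄ = (220.6 + 214.6 + 214.6 + 215.4 + 218.8 + 212.2 + 210.7 + 219.7 + 220.7 + 216.7 + 211.8) / 11 = 2375.8000 / 11 = 215.9818
R̄ = (20.5 + 39.0 + 36.5 + 37.2 + 45.9 + 9.6 + 36.0 + 33.0 + 43.5 + 31.3 + 9.5) / 11 = 342.0000 / 11 = 31.0909
LCL = X̄̄ − A₂·R̄ = 215.9818 − 0.419 × 31.0909 = 202.9547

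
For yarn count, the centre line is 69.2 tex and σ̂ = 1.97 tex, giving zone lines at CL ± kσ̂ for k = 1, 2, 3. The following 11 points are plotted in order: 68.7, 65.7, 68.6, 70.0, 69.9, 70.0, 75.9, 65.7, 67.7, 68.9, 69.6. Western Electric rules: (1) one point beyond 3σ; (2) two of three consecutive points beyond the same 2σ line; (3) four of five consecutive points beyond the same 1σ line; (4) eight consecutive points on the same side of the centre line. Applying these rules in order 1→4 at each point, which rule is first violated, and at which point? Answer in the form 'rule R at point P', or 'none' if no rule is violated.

Zone of each point (C = within 1σ̂, B = 1σ̂–2σ̂, A = 2σ̂–3σ̂, * = beyond 3σ̂; sign = side of CL): 1:-C, 2:-B, 3:-C, 4:+C, 5:+C, 6:+C, 7:+*, 8:-B, 9:-C, 10:-C, 11:+C
Rule 1 (one point beyond the 3σ limits) is satisfied at point 7.

rule 1 at point 7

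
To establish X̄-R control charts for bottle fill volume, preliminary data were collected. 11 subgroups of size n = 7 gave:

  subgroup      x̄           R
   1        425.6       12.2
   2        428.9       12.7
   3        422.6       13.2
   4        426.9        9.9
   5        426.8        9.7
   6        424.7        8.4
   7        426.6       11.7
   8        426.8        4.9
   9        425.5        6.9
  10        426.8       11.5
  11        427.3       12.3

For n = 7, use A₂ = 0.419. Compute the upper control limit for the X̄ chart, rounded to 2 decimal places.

X̄̄ = (425.6 + 428.9 + 422.6 + 426.9 + 426.8 + 424.7 + 426.6 + 426.8 + 425.5 + 426.8 + 427.3) / 11 = 4688.5000 / 11 = 426.2273
R̄ = (12.2 + 12.7 + 13.2 + 9.9 + 9.7 + 8.4 + 11.7 + 4.9 + 6.9 + 11.5 + 12.3) / 11 = 113.4000 / 11 = 10.3091
UCL = X̄̄ + A₂·R̄ = 426.2273 + 0.419 × 10.3091 = 430.5468

430.55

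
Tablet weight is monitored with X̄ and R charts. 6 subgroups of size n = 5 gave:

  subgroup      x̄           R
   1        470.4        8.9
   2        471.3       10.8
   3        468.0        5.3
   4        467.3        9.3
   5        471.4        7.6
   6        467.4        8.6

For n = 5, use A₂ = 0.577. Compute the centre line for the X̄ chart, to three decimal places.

469.300

X̄̄ = (470.4 + 471.3 + 468.0 + 467.3 + 471.4 + 467.4) / 6 = 2815.8000 / 6 = 469.3000
CL = X̄̄ = 469.3000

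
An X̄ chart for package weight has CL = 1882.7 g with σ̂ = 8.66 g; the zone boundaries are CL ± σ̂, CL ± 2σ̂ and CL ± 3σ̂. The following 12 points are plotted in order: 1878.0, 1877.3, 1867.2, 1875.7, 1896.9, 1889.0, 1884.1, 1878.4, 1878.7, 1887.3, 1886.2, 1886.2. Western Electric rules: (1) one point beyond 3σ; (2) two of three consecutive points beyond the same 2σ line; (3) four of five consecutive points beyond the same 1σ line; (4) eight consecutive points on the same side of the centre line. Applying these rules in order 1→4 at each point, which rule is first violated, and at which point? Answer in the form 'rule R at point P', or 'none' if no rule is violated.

none

Zone of each point (C = within 1σ̂, B = 1σ̂–2σ̂, A = 2σ̂–3σ̂, * = beyond 3σ̂; sign = side of CL): 1:-C, 2:-C, 3:-B, 4:-C, 5:+B, 6:+C, 7:+C, 8:-C, 9:-C, 10:+C, 11:+C, 12:+C
No rule fires across all 12 points.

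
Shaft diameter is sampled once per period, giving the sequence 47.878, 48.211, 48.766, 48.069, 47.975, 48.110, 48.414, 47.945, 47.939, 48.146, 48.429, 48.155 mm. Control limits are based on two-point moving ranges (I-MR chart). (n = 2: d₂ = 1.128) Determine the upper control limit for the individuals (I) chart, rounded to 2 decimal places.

X̄ = (47.878 + 48.211 + 48.766 + 48.069 + 47.975 + 48.110 + 48.414 + 47.945 + 47.939 + 48.146 + 48.429 + 48.155) / 12 = 48.1698
Moving ranges: 0.333, 0.555, 0.697, 0.094, 0.135, 0.304, 0.469, 0.006, 0.207, 0.283, 0.274; M̄R̄ = 3.3570 / 11 = 0.3052
UCL = X̄ + 3·M̄R̄/d₂ = 48.1698 + 3 × 0.3052 / 1.128 = 48.9814

48.98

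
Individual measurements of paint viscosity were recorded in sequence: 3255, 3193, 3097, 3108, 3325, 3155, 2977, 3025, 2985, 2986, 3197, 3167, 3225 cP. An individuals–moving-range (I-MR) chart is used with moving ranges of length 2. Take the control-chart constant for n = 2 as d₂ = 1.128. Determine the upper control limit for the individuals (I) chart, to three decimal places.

3379.055

X̄ = (3255 + 3193 + 3097 + 3108 + 3325 + 3155 + 2977 + 3025 + 2985 + 2986 + 3197 + 3167 + 3225) / 13 = 3130.3846
Moving ranges: 62, 96, 11, 217, 170, 178, 48, 40, 1, 211, 30, 58; M̄R̄ = 1122.0000 / 12 = 93.5000
UCL = X̄ + 3·M̄R̄/d₂ = 3130.3846 + 3 × 93.5000 / 1.128 = 3379.0548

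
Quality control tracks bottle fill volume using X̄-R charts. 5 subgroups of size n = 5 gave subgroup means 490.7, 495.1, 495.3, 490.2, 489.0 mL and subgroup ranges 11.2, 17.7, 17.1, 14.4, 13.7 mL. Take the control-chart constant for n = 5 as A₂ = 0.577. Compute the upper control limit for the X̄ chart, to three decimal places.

500.611

X̄̄ = (490.7 + 495.1 + 495.3 + 490.2 + 489.0) / 5 = 2460.3000 / 5 = 492.0600
R̄ = (11.2 + 17.7 + 17.1 + 14.4 + 13.7) / 5 = 74.1000 / 5 = 14.8200
UCL = X̄̄ + A₂·R̄ = 492.0600 + 0.577 × 14.8200 = 500.6111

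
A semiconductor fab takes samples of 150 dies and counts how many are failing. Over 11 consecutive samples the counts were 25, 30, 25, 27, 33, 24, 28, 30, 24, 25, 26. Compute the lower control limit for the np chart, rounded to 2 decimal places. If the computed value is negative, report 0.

12.88

p̄ = Σdᵢ / (k·n) = 297 / (11 × 150) = 0.18000
LCL = np̄ − 3·√(np̄(1−p̄)) = 27.0000 − 3 × 4.7053 = 12.8841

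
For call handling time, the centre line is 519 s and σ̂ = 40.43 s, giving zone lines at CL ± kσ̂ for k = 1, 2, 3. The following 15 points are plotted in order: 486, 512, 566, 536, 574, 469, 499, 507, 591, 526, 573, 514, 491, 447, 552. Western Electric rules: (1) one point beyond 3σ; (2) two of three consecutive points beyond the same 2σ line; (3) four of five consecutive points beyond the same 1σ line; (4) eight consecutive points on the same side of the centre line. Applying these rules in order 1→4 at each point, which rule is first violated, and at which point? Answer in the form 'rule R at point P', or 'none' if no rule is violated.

Zone of each point (C = within 1σ̂, B = 1σ̂–2σ̂, A = 2σ̂–3σ̂, * = beyond 3σ̂; sign = side of CL): 1:-C, 2:-C, 3:+B, 4:+C, 5:+B, 6:-B, 7:-C, 8:-C, 9:+B, 10:+C, 11:+B, 12:-C, 13:-C, 14:-B, 15:+C
No rule fires across all 15 points.

none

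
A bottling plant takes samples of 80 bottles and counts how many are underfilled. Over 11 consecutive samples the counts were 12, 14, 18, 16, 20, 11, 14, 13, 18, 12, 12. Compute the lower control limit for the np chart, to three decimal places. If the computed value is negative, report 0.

p̄ = Σdᵢ / (k·n) = 160 / (11 × 80) = 0.18182
LCL = np̄ − 3·√(np̄(1−p̄)) = 14.5455 − 3 × 3.4498 = 4.1962

4.196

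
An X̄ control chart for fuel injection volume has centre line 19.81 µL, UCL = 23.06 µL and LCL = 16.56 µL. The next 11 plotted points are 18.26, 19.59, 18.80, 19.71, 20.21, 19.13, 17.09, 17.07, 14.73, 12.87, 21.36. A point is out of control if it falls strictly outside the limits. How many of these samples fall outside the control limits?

2

Compare each point to [16.56, 23.06]: sample 9 = 14.73 < LCL; sample 10 = 12.87 < LCL.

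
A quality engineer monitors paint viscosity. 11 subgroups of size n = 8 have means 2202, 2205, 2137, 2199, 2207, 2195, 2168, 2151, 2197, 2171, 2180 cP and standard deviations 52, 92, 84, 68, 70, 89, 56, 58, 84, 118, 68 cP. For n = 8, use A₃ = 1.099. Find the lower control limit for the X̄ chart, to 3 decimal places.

2099.085

X̄̄ = (2202 + 2205 + 2137 + 2199 + 2207 + 2195 + 2168 + 2151 + 2197 + 2171 + 2180) / 11 = 2182.9091
s̄ = (52 + 92 + 84 + 68 + 70 + 89 + 56 + 58 + 84 + 118 + 68) / 11 = 76.2727
LCL = X̄̄ − A₃·s̄ = 2182.9091 − 1.099 × 76.2727 = 2099.0854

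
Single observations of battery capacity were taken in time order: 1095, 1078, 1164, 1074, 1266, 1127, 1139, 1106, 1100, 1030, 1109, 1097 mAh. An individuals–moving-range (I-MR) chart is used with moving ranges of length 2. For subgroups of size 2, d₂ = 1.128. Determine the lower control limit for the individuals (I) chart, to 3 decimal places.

X̄ = (1095 + 1078 + 1164 + 1074 + 1266 + 1127 + 1139 + 1106 + 1100 + 1030 + 1109 + 1097) / 12 = 1115.4167
Moving ranges: 17, 86, 90, 192, 139, 12, 33, 6, 70, 79, 12; M̄R̄ = 736.0000 / 11 = 66.9091
LCL = X̄ − 3·M̄R̄/d₂ = 1115.4167 − 3 × 66.9091 / 1.128 = 937.4670

937.467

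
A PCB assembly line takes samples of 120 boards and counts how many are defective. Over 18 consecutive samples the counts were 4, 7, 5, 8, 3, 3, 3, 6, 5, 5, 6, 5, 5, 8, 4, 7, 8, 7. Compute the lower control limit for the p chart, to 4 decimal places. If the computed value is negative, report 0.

0.0000

p̄ = Σdᵢ / (k·n) = 99 / (18 × 120) = 0.04583
LCL = p̄ − 3·√(p̄(1−p̄)/n) = 0.04583 − 3 × 0.01909 = -0.01144 → 0 (negative, so LCL = 0)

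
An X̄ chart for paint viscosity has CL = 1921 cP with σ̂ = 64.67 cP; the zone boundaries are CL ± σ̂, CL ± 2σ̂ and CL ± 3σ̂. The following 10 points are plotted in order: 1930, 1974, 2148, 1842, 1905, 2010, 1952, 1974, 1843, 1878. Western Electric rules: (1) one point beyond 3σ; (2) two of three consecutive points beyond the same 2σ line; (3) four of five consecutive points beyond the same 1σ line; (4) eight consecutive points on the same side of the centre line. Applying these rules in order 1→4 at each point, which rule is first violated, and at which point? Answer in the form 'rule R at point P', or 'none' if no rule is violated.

rule 1 at point 3

Zone of each point (C = within 1σ̂, B = 1σ̂–2σ̂, A = 2σ̂–3σ̂, * = beyond 3σ̂; sign = side of CL): 1:+C, 2:+C, 3:+*, 4:-B, 5:-C, 6:+B, 7:+C, 8:+C, 9:-B, 10:-C
Rule 1 (one point beyond the 3σ limits) is satisfied at point 3.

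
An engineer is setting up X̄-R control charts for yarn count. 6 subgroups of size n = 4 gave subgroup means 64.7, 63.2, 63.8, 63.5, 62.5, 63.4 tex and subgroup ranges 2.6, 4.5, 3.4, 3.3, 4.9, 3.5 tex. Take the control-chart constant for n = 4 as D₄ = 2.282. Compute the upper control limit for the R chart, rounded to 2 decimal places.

8.44

R̄ = (2.6 + 4.5 + 3.4 + 3.3 + 4.9 + 3.5) / 6 = 22.2000 / 6 = 3.7000
UCL_R = D₄·R̄ = 2.282 × 3.7000 = 8.4434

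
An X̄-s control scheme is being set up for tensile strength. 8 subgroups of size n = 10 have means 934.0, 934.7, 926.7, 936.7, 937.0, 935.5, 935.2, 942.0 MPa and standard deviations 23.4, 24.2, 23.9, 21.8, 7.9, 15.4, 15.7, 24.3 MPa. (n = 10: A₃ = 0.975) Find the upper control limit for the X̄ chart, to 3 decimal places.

X̄̄ = (934.0 + 934.7 + 926.7 + 936.7 + 937.0 + 935.5 + 935.2 + 942.0) / 8 = 935.2250
s̄ = (23.4 + 24.2 + 23.9 + 21.8 + 7.9 + 15.4 + 15.7 + 24.3) / 8 = 19.5750
UCL = X̄̄ + A₃·s̄ = 935.2250 + 0.975 × 19.5750 = 954.3106

954.311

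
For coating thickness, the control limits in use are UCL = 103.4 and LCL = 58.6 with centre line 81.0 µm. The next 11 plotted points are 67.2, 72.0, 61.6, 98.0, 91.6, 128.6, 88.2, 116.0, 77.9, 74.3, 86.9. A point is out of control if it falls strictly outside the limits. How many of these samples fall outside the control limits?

2

Compare each point to [58.6, 103.4]: sample 6 = 128.6 > UCL; sample 8 = 116.0 > UCL.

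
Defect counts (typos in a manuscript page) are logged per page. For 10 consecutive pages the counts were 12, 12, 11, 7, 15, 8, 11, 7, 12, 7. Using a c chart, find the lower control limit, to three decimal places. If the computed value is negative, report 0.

c̄ = (12 + 12 + 11 + 7 + 15 + 8 + 11 + 7 + 12 + 7) / 10 = 102 / 10 = 10.2000
LCL = c̄ − 3√c̄ = 10.2000 − 3 × 3.1937 = 0.6188

0.619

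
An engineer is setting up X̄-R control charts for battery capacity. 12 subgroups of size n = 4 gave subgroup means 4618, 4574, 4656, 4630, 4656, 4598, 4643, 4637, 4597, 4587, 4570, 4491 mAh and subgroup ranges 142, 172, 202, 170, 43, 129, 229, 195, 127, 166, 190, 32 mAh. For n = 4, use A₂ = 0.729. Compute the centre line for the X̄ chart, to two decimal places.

4604.75

X̄̄ = (4618 + 4574 + 4656 + 4630 + 4656 + 4598 + 4643 + 4637 + 4597 + 4587 + 4570 + 4491) / 12 = 55257.0000 / 12 = 4604.7500
CL = X̄̄ = 4604.7500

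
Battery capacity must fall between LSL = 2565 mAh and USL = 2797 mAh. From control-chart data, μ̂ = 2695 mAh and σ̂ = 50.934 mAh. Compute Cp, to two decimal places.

0.76

Cp = (USL − LSL) / (6σ̂) = (2797 − 2565) / (6 × 50.934) = 232.0000 / 305.6040 = 0.7592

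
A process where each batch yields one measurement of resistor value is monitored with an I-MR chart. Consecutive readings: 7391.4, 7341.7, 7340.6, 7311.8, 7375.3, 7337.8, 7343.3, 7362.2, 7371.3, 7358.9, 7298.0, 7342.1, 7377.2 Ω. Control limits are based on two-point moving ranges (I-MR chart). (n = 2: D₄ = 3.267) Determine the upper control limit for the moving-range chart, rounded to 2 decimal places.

99.81

Moving ranges: 49.7, 1.1, 28.8, 63.5, 37.5, 5.5, 18.9, 9.1, 12.4, 60.9, 44.1, 35.1; M̄R̄ = 366.6000 / 12 = 30.5500
UCL_MR = D₄·M̄R̄ = 3.267 × 30.5500 = 99.8068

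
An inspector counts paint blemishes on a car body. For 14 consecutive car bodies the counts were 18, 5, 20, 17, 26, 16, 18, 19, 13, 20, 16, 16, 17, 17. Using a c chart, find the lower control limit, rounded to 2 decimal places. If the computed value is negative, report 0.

4.63

c̄ = (18 + 5 + 20 + 17 + 26 + 16 + 18 + 19 + 13 + 20 + 16 + 16 + 17 + 17) / 14 = 238 / 14 = 17.0000
LCL = c̄ − 3√c̄ = 17.0000 − 3 × 4.1231 = 4.6307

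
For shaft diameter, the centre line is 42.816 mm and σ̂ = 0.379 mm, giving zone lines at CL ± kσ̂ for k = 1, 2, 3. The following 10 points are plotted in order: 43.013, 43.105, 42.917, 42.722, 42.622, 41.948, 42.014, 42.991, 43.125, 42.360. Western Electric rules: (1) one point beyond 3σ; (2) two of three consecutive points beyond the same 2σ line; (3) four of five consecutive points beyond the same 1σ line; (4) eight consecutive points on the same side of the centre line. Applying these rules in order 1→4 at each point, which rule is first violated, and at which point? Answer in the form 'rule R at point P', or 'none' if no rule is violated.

Zone of each point (C = within 1σ̂, B = 1σ̂–2σ̂, A = 2σ̂–3σ̂, * = beyond 3σ̂; sign = side of CL): 1:+C, 2:+C, 3:+C, 4:-C, 5:-C, 6:-A, 7:-A, 8:+C, 9:+C, 10:-B
Rule 2 (two of three consecutive points beyond the same 2σ limit) is satisfied at point 7.

rule 2 at point 7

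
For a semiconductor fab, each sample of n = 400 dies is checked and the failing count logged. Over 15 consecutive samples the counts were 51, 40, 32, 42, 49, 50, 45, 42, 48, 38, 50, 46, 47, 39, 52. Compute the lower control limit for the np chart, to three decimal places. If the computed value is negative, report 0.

p̄ = Σdᵢ / (k·n) = 671 / (15 × 400) = 0.11183
LCL = np̄ − 3·√(np̄(1−p̄)) = 44.7333 − 3 × 6.3032 = 25.8237

25.824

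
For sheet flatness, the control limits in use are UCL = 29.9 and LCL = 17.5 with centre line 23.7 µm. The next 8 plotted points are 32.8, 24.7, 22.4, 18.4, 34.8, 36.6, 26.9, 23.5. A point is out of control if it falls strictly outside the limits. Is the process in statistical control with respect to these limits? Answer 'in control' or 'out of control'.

Compare each point to [17.5, 29.9]: sample 1 = 32.8 > UCL; sample 5 = 34.8 > UCL; sample 6 = 36.6 > UCL.

out of control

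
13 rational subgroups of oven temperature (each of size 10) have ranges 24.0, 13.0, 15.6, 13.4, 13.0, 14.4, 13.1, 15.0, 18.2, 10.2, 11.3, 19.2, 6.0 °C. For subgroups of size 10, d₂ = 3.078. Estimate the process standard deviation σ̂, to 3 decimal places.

R̄ = (24.0 + 13.0 + 15.6 + 13.4 + 13.0 + 14.4 + 13.1 + 15.0 + 18.2 + 10.2 + 11.3 + 19.2 + 6.0) / 13 = 14.3385
σ̂ = R̄ / d₂ = 14.3385 / 3.078 = 4.6584

4.658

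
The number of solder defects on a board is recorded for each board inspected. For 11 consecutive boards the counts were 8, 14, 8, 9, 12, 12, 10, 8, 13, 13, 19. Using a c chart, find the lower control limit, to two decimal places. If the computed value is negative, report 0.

1.30

c̄ = (8 + 14 + 8 + 9 + 12 + 12 + 10 + 8 + 13 + 13 + 19) / 11 = 126 / 11 = 11.4545
LCL = c̄ − 3√c̄ = 11.4545 − 3 × 3.3845 = 1.3012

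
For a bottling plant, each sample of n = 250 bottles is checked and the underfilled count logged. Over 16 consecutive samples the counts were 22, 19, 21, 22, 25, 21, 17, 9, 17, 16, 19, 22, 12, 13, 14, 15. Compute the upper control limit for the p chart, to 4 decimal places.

0.1197

p̄ = Σdᵢ / (k·n) = 284 / (16 × 250) = 0.07100
UCL = p̄ + 3·√(p̄(1−p̄)/n) = 0.07100 + 3 × √(0.07100×0.92900/250) = 0.07100 + 3 × 0.01624 = 0.11973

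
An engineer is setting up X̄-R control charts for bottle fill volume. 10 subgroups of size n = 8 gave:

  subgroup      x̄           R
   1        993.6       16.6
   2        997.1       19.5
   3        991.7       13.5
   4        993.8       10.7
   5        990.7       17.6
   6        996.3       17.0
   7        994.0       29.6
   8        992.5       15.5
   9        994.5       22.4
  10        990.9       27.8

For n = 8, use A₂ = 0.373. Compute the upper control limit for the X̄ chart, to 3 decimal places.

X̄̄ = (993.6 + 997.1 + 991.7 + 993.8 + 990.7 + 996.3 + 994.0 + 992.5 + 994.5 + 990.9) / 10 = 9935.1000 / 10 = 993.5100
R̄ = (16.6 + 19.5 + 13.5 + 10.7 + 17.6 + 17.0 + 29.6 + 15.5 + 22.4 + 27.8) / 10 = 190.2000 / 10 = 19.0200
UCL = X̄̄ + A₂·R̄ = 993.5100 + 0.373 × 19.0200 = 1000.6045

1000.604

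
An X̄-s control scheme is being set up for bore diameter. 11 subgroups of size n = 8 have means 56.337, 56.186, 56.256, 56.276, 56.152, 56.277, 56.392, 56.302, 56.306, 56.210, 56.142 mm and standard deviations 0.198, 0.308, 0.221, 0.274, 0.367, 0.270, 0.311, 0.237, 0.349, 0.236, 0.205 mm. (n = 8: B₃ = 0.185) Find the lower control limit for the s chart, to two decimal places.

s̄ = (0.198 + 0.308 + 0.221 + 0.274 + 0.367 + 0.270 + 0.311 + 0.237 + 0.349 + 0.236 + 0.205) / 11 = 0.2705
LCL_s = B₃·s̄ = 0.185 × 0.2705 = 0.0501

0.05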